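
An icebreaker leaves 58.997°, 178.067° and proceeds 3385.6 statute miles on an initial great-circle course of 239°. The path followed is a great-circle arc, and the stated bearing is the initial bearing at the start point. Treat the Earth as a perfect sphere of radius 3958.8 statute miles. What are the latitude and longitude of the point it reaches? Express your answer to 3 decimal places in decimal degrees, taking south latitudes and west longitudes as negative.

The arc subtends δ = 3385.6/3958.8 = 0.855209 rad at the centre.
With φ₁ = 58.997° = 1.029692 rad and θ = 239° = 4.171337 rad:
sin φ₂ = sin φ₁ cos δ + cos φ₁ sin δ cos θ = (0.857140)(0.656061) + (0.515083)(0.754708)(-0.515038) = 0.362122
φ₂ = asin(0.362122) = 0.370543 rad = 21.231°.
For the longitude increment, Δλ = atan2( sin θ sin δ cos φ₁, cos δ − sin φ₁ sin φ₂ ) = atan2(-0.333213, 0.345672) = -43.949°.
Hence λ₂ = 178.067° + -43.949° = 134.118°.

latitude 21.231°, longitude 134.118°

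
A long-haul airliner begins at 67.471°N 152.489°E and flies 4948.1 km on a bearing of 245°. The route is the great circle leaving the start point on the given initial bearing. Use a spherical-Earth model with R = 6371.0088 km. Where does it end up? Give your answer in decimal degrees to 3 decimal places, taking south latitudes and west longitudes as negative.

δ = 4948.1/6371.0088 = 0.776659 rad (44.4993°).
Start latitude φ₁ = 1.177591 rad; initial bearing θ = 4.276057 rad.
Destination latitude: φ₂ = arcsin( sin φ₁ cos δ + cos φ₁ sin δ cos θ ) = arcsin(0.545333) = 33.047°.
Then Δλ = atan2(-0.243390, 0.209543) = -0.859987 rad, from sin θ sin δ cos φ₁ over cos δ − sin φ₁ sin φ₂.
Hence λ₂ = 152.489° + -49.274° = 103.215°.

latitude 33.047°, longitude 103.215°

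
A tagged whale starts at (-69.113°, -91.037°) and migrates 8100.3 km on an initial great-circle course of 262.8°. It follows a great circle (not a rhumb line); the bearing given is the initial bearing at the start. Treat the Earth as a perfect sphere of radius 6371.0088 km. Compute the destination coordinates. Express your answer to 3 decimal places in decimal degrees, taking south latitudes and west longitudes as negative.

δ = 8100.3/6371.0088 = 1.271431 rad (72.8476°).
Start latitude φ₁ = -1.206249 rad; initial bearing θ = 4.586725 rad.
Applying the spherical law of cosines for sides, sin φ₂ = sin φ₁ cos δ + cos φ₁ sin δ cos θ = -0.318231, so φ₂ = -18.556°.
Δλ = atan2( sin θ sin δ cos φ₁ , cos δ − sin φ₁ sin φ₂ ) = atan2(-0.337983, -0.002405) = -1.577911 rad = -90.408°.
λ₂ = -91.037° + -90.408° = -181.445°, normalized to (−180°, 180°] → 178.555°.

latitude -18.556°, longitude 178.555°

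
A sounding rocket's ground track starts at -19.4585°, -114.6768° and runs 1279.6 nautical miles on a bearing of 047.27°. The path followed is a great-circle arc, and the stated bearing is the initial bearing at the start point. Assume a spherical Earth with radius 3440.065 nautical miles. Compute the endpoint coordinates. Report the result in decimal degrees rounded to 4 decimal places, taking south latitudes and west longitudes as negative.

δ = 1279.6/3440.065 = 0.371970 rad (21.3123°).
Start latitude φ₁ = -0.339615 rad; initial bearing θ = 0.825017 rad.
Destination latitude: φ₂ = arcsin( sin φ₁ cos δ + cos φ₁ sin δ cos θ ) = arcsin(-0.077811) = -4.4628°.
Then Δλ = atan2(0.251728, 0.905693) = 0.271097 rad, from sin θ sin δ cos φ₁ over cos δ − sin φ₁ sin φ₂.
λ₂ = λ₁ + Δλ = -99.1441°.

latitude -4.4628°, longitude -99.1441°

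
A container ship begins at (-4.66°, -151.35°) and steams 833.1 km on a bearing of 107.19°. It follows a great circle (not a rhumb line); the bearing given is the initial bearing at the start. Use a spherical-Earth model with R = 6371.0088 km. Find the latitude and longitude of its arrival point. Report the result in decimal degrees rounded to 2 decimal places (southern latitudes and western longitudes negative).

latitude -6.83°, longitude -144.14°

Central angle δ = d/R = 0.130764 rad.
With φ₁ = -4.66° = -0.081332 rad and θ = 107.19° = 1.870818 rad:
Applying the spherical law of cosines for sides, sin φ₂ = sin φ₁ cos δ + cos φ₁ sin δ cos θ = -0.118958, so φ₂ = -6.83°.
For the longitude increment, Δλ = atan2( sin θ sin δ cos φ₁, cos δ − sin φ₁ sin φ₂ ) = atan2(0.124155, 0.981798) = 7.21°.
λ₂ = λ₁ + Δλ = -144.14°.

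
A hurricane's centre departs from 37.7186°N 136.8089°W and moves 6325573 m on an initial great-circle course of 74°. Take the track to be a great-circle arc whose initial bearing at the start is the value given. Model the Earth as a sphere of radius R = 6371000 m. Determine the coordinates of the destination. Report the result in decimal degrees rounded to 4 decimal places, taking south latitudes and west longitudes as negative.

Angular distance δ = d/R = 6325573 / 6371000 = 0.992870 rad.
With φ₁ = 37.7186° = 0.658314 rad and θ = 74° = 1.291544 rad:
sin φ₂ = sin φ₁ cos δ + cos φ₁ sin δ cos θ = (0.611784)(0.546288) + (0.791025)(0.837597)(0.275637) = 0.516837
φ₂ = asin(0.516837) = 0.543152 rad = 31.1203°.
For the longitude increment, Δλ = atan2( sin θ sin δ cos φ₁, cos δ − sin φ₁ sin φ₂ ) = atan2(0.636894, 0.230096) = 70.1363°.
Hence λ₂ = -136.8089° + 70.1363° = -66.6726°.

latitude 31.1203°, longitude -66.6726°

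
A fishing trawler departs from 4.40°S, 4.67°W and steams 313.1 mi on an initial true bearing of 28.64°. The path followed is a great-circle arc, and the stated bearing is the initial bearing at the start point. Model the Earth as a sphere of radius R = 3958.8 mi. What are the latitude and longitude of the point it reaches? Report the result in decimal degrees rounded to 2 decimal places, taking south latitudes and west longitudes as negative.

latitude -0.42°, longitude -2.50°

The arc subtends δ = 313.1/3958.8 = 0.079090 rad at the centre.
With φ₁ = -4.40° = -0.076794 rad and θ = 28.64° = 0.499862 rad:
Destination latitude: φ₂ = arcsin( sin φ₁ cos δ + cos φ₁ sin δ cos θ ) = arcsin(-0.007343) = -0.42°.
Δλ = atan2( sin θ sin δ cos φ₁ , cos δ − sin φ₁ sin φ₂ ) = atan2(0.037757, 0.996311) = 0.037879 rad = 2.17°.
λ₂ = -4.67° + 2.17° = -2.50°.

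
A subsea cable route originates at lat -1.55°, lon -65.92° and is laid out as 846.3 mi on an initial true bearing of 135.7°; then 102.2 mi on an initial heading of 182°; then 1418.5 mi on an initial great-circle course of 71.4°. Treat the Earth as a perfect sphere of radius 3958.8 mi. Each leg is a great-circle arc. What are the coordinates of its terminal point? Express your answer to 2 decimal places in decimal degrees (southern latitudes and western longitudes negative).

Apply the spherical direct solution leg by leg, carrying full precision between legs.
Leg 1: from (-1.55°, -65.92°), δ = 846.3/3958.8 = 0.213777 rad, θ = 135.7° → φ = -10.27°, λ = -57.26°.
Leg 2: from (-10.27°, -57.26°), δ = 102.2/3958.8 = 0.025816 rad, θ = 182° → φ = -11.74°, λ = -57.31°.
Leg 3: from (-11.74°, -57.31°), δ = 1418.5/3958.8 = 0.358316 rad, θ = 71.4° → φ = -4.65°, λ = -37.83°.

latitude -4.65°, longitude -37.83°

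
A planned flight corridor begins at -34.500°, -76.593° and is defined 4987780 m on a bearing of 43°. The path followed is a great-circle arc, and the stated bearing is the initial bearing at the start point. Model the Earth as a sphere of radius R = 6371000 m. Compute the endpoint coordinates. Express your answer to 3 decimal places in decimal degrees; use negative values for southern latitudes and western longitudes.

δ = 4987780/6371000 = 0.782888 rad (44.8562°).
Start latitude φ₁ = -0.602139 rad; initial bearing θ = 0.750492 rad.
Destination latitude: φ₂ = arcsin( sin φ₁ cos δ + cos φ₁ sin δ cos θ ) = arcsin(0.023608) = 1.353°.
Then Δλ = atan2(0.396432, 0.722251) = 0.501986 rad, from sin θ sin δ cos φ₁ over cos δ − sin φ₁ sin φ₂.
Hence λ₂ = -76.593° + 28.762° = -47.831°.

latitude 1.353°, longitude -47.831°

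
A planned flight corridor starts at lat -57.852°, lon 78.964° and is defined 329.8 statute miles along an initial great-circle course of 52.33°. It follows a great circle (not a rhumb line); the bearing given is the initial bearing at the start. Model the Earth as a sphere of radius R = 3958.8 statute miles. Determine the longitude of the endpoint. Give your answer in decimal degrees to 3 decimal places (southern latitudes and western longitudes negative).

longitude 85.518°

The arc subtends δ = 329.8/3958.8 = 0.083308 rad at the centre.
Converting: φ₁ = -1.009708 rad, θ = 0.913331 rad.
Destination latitude: φ₂ = arcsin( sin φ₁ cos δ + cos φ₁ sin δ cos θ ) = arcsin(-0.816681) = -54.754°.
Then Δλ = atan2(0.035048, 0.305067) = 0.114384 rad, from sin θ sin δ cos φ₁ over cos δ − sin φ₁ sin φ₂.
λ₂ = λ₁ + Δλ = 85.518°.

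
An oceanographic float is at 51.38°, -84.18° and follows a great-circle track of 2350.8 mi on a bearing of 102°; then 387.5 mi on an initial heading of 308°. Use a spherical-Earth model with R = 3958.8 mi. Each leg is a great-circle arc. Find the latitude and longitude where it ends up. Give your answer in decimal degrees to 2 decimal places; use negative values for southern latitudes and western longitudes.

Apply the spherical direct solution leg by leg, carrying full precision between legs.
Leg 1: from (51.38°, -84.18°), δ = 2350.8/3958.8 = 0.593816 rad, θ = 102° → φ = 35.10°, λ = -42.20°.
Leg 2: from (35.10°, -42.20°), δ = 387.5/3958.8 = 0.097883 rad, θ = 308° → φ = 38.42°, λ = -47.84°.

latitude 38.42°, longitude -47.84°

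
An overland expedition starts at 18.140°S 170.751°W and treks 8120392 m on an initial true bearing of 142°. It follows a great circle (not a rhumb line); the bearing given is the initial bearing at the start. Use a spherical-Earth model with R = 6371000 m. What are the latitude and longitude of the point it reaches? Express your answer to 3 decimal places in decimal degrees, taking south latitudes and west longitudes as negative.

latitude -53.815°, longitude -84.902°

The arc subtends δ = 8120392/6371000 = 1.274587 rad at the centre.
Converting: φ₁ = -0.316603 rad, θ = 2.478368 rad.
sin φ₂ = sin φ₁ cos δ + cos φ₁ sin δ cos θ = (-0.311340)(0.291897) + (0.950299)(0.956450)(-0.788011) = -0.807112
φ₂ = asin(-0.807112) = -0.939245 rad = -53.815°.
Δλ = atan2( sin θ sin δ cos φ₁ , cos δ − sin φ₁ sin φ₂ ) = atan2(0.559583, 0.040611) = 1.498350 rad = 85.849°.
λ₂ = λ₁ + Δλ = -84.902°.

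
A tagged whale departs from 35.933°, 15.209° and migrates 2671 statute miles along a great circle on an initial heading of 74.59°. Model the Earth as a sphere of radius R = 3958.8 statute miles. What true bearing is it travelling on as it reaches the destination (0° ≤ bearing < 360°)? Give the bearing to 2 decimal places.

final bearing 104.27°

δ = 2671/3958.8 = 0.674699 rad (38.6574°).
With φ₁ = 35.933° = 0.627149 rad and θ = 74.59° = 1.301841 rad:
Destination latitude: φ₂ = arcsin( sin φ₁ cos δ + cos φ₁ sin δ cos θ ) = arcsin(0.592661) = 36.346°.
For the longitude increment, Δλ = atan2( sin θ sin δ cos φ₁, cos δ − sin φ₁ sin φ₂ ) = atan2(0.487608, 0.433099) = 48.388°.
λ₂ = λ₁ + Δλ = 63.597°.
The forward bearing on arrival equals the back-azimuth from the destination plus 180°.
Back-azimuth from P₂ (36.35°, 63.60°) to P₁ (35.93°, 15.21°), with Δλ' = λ₁ − λ₂ = -48.39°: atan2( sin Δλ' cos φ₁ , cos φ₂ sin φ₁ − sin φ₂ cos φ₁ cos Δλ' ) = 284.27°.
Final bearing = (284.27° + 180°) mod 360° = 104.27°.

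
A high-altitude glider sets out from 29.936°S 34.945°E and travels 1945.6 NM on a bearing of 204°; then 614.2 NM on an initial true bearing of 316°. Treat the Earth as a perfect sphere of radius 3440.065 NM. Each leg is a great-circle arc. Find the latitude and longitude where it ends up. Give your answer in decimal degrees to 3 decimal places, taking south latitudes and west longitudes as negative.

Apply the spherical direct solution leg by leg, carrying full precision between legs.
Leg 1: from (-29.936°, 34.945°), δ = 1945.6/3440.065 = 0.565571 rad, θ = 204° → φ = -57.734°, λ = 10.847°.
Leg 2: from (-57.734°, 10.847°), δ = 614.2/3440.065 = 0.178543 rad, θ = 316° → φ = -49.812°, λ = -0.174°.

latitude -49.812°, longitude -0.174°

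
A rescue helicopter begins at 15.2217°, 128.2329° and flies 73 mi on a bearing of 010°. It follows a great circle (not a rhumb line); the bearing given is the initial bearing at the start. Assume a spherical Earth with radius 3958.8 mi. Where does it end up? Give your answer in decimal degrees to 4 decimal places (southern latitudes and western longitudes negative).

latitude 16.2621°, longitude 128.4240°

δ = 73/3958.8 = 0.018440 rad (1.0565°).
With φ₁ = 15.2217° = 0.265669 rad and θ = 10° = 0.174533 rad:
Destination latitude: φ₂ = arcsin( sin φ₁ cos δ + cos φ₁ sin δ cos θ ) = arcsin(0.280032) = 16.2621°.
Δλ = atan2( sin θ sin δ cos φ₁ , cos δ − sin φ₁ sin φ₂ ) = atan2(0.003090, 0.926306) = 0.003335 rad = 0.1911°.
λ₂ = λ₁ + Δλ = 128.4240°.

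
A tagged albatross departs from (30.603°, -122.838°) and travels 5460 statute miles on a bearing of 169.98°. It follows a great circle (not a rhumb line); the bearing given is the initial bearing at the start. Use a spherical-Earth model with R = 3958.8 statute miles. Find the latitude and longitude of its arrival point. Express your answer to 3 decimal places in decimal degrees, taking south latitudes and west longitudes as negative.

δ = 5460/3958.8 = 1.379206 rad (79.0227°).
With φ₁ = 30.603° = 0.534123 rad and θ = 169.98° = 2.966711 rad:
Applying the spherical law of cosines for sides, sin φ₂ = sin φ₁ cos δ + cos φ₁ sin δ cos θ = -0.735138, so φ₂ = -47.319°.
Δλ = atan2( sin θ sin δ cos φ₁ , cos δ − sin φ₁ sin φ₂ ) = atan2(0.147017, 0.564669) = 0.254705 rad = 14.594°.
Hence λ₂ = -122.838° + 14.594° = -108.244°.

latitude -47.319°, longitude -108.244°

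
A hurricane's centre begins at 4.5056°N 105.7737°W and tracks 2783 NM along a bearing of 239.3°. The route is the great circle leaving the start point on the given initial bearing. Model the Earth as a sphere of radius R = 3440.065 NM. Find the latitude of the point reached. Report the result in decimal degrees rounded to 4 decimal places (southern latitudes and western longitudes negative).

Angular distance δ = d/R = 2783 / 3440.065 = 0.808996 rad.
Start latitude φ₁ = 0.078638 rad; initial bearing θ = 4.176573 rad.
Destination latitude: φ₂ = arcsin( sin φ₁ cos δ + cos φ₁ sin δ cos θ ) = arcsin(-0.314063) = -18.3042°.
Δλ = atan2( sin θ sin δ cos φ₁ , cos δ − sin φ₁ sin φ₂ ) = atan2(-0.620262, 0.714897) = -0.714637 rad = -40.9457°.
Hence λ₂ = -105.7737° + -40.9457° = -146.7194°.

latitude -18.3042°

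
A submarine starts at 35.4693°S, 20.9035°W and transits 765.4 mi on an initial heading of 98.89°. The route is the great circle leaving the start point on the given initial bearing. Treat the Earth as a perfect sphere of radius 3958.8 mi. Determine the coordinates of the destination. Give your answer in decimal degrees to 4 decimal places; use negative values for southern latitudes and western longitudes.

Central angle δ = d/R = 0.193341 rad.
With φ₁ = -35.4693° = -0.619056 rad and θ = 98.89° = 1.725956 rad:
Destination latitude: φ₂ = arcsin( sin φ₁ cos δ + cos φ₁ sin δ cos θ ) = arcsin(-0.593638) = -36.4156°.
Δλ = atan2( sin θ sin δ cos φ₁ , cos δ − sin φ₁ sin φ₂ ) = atan2(0.154603, 0.636900) = 0.238138 rad = 13.6443°.
Hence λ₂ = -20.9035° + 13.6443° = -7.2592°.

latitude -36.4156°, longitude -7.2592°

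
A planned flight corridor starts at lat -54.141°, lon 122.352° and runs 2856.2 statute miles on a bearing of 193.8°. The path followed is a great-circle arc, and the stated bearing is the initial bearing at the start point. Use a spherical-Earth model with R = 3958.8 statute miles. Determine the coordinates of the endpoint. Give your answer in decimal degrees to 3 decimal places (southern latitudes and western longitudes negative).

The arc subtends δ = 2856.2/3958.8 = 0.721481 rad at the centre.
Start latitude φ₁ = -0.944939 rad; initial bearing θ = 3.382448 rad.
sin φ₂ = sin φ₁ cos δ + cos φ₁ sin δ cos θ = (-0.810461)(0.750828) + (0.585793)(0.660498)(-0.971134) = -0.984263
φ₂ = asin(-0.984263) = -1.393154 rad = -79.822°.
For the longitude increment, Δλ = atan2( sin θ sin δ cos φ₁, cos δ − sin φ₁ sin φ₂ ) = atan2(-0.092292, -0.046879) = -116.928°.
Hence λ₂ = 122.352° + -116.928° = 5.424°.

latitude -79.822°, longitude 5.424°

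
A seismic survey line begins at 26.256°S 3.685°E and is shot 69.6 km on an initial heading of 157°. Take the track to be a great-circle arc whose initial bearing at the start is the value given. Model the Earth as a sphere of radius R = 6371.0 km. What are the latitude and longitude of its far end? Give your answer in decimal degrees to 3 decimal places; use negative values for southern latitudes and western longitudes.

latitude -26.832°, longitude 3.959°

The arc subtends δ = 69.6/6371 = 0.010925 rad at the centre.
Start latitude φ₁ = -0.458254 rad; initial bearing θ = 2.740167 rad.
Destination latitude: φ₂ = arcsin( sin φ₁ cos δ + cos φ₁ sin δ cos θ ) = arcsin(-0.451375) = -26.832°.
Then Δλ = atan2(0.003828, 0.800260) = 0.004783 rad, from sin θ sin δ cos φ₁ over cos δ − sin φ₁ sin φ₂.
λ₂ = λ₁ + Δλ = 3.959°.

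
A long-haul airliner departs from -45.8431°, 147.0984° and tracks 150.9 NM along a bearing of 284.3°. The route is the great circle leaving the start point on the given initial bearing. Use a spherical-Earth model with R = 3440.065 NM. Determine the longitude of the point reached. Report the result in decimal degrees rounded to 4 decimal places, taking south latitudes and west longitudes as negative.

Central angle δ = d/R = 0.043865 rad.
Start latitude φ₁ = -0.800113 rad; initial bearing θ = 4.961971 rad.
Applying the spherical law of cosines for sides, sin φ₂ = sin φ₁ cos δ + cos φ₁ sin δ cos θ = -0.709199, so φ₂ = -45.1698°.
Δλ = atan2( sin θ sin δ cos φ₁ , cos δ − sin φ₁ sin φ₂ ) = atan2(-0.029601, 0.490234) = -0.060309 rad = -3.4555°.
Hence λ₂ = 147.0984° + -3.4555° = 143.6429°.

longitude 143.6429°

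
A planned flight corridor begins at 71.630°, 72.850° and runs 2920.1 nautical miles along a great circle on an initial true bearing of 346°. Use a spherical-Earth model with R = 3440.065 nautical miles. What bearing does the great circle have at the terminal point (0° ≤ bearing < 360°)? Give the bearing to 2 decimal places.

Central angle δ = d/R = 0.848850 rad.
Start latitude φ₁ = 1.250179 rad; initial bearing θ = 6.038839 rad.
Applying the spherical law of cosines for sides, sin φ₂ = sin φ₁ cos δ + cos φ₁ sin δ cos θ = 0.856673, so φ₂ = 58.945°.
Then Δλ = atan2(-0.057221, -0.152171) = -2.781917 rad, from sin θ sin δ cos φ₁ over cos δ − sin φ₁ sin φ₂.
λ₂ = λ₁ + Δλ = -86.542°.
The forward bearing on arrival equals the back-azimuth from the destination plus 180°.
Back-azimuth from P₂ (58.95°, -86.54°) to P₁ (71.63°, 72.85°), with Δλ' = λ₁ − λ₂ = 159.39°: atan2( sin Δλ' cos φ₁ , cos φ₂ sin φ₁ − sin φ₂ cos φ₁ cos Δλ' ) = 8.50°.
Final bearing = (8.50° + 180°) mod 360° = 188.50°.

final bearing 188.50°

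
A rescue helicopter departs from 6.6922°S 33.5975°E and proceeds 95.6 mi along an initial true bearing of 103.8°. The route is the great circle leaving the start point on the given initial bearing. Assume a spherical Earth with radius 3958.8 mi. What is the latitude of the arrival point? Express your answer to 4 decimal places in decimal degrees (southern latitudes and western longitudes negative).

δ = 95.6/3958.8 = 0.024149 rad (1.3836°).
Start latitude φ₁ = -0.116801 rad; initial bearing θ = 1.811652 rad.
sin φ₂ = sin φ₁ cos δ + cos φ₁ sin δ cos θ = (-0.116536)(0.999708) + (0.993187)(0.024146)(-0.238533) = -0.122222
φ₂ = asin(-0.122222) = -0.122528 rad = -7.0204°.
Δλ = atan2( sin θ sin δ cos φ₁ , cos δ − sin φ₁ sin φ₂ ) = atan2(0.023290, 0.985465) = 0.023629 rad = 1.3538°.
λ₂ = λ₁ + Δλ = 34.9513°.

latitude -7.0204°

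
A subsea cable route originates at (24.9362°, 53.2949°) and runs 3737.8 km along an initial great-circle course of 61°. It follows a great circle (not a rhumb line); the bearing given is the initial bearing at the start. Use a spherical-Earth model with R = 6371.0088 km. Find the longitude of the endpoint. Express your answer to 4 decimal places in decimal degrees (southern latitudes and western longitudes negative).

The arc subtends δ = 3737.8/6371.0088 = 0.586689 rad at the centre.
Start latitude φ₁ = 0.435219 rad; initial bearing θ = 1.064651 rad.
Destination latitude: φ₂ = arcsin( sin φ₁ cos δ + cos φ₁ sin δ cos θ ) = arcsin(0.594480) = 36.4756°.
Δλ = atan2( sin θ sin δ cos φ₁ , cos δ − sin φ₁ sin φ₂ ) = atan2(0.439058, 0.582140) = 0.646192 rad = 37.0241°.
λ₂ = λ₁ + Δλ = 90.3190°.

longitude 90.3190°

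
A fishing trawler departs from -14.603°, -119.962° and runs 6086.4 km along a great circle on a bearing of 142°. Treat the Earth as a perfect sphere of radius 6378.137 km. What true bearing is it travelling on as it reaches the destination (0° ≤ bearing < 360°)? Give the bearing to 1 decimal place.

δ = 6086.4/6378.137 = 0.954260 rad (54.6751°).
Converting: φ₁ = -0.254870 rad, θ = 2.478368 rad.
sin φ₂ = sin φ₁ cos δ + cos φ₁ sin δ cos θ = (-0.252120)(0.578213) + (0.967696)(0.815886)(-0.788011) = -0.767937
φ₂ = asin(-0.767937) = -0.875614 rad = -50.169°.
Δλ = atan2( sin θ sin δ cos φ₁ , cos δ − sin φ₁ sin φ₂ ) = atan2(0.486083, 0.384601) = 0.901429 rad = 51.648°.
λ₂ = λ₁ + Δλ = -68.314°.
The forward bearing on arrival equals the back-azimuth from the destination plus 180°.
Back-azimuth from P₂ (-50.2°, -68.3°) to P₁ (-14.6°, -120.0°), with Δλ' = λ₁ − λ₂ = -51.6°: atan2( sin Δλ' cos φ₁ , cos φ₂ sin φ₁ − sin φ₂ cos φ₁ cos Δλ' ) = 291.5°.
Final bearing = (291.5° + 180°) mod 360° = 111.5°.

final bearing 111.5°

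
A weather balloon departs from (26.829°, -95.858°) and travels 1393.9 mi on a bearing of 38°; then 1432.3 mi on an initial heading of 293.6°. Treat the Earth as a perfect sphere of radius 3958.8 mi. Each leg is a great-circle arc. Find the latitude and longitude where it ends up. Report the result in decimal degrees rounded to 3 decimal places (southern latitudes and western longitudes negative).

Apply the spherical direct solution leg by leg, carrying full precision between legs.
Leg 1: from (26.829°, -95.858°), δ = 1393.9/3958.8 = 0.352102 rad, θ = 38° → φ = 41.771°, λ = -79.318°.
Leg 2: from (41.771°, -79.318°), δ = 1432.3/3958.8 = 0.361802 rad, θ = 293.6° → φ = 46.778°, λ = -107.588°.

latitude 46.778°, longitude -107.588°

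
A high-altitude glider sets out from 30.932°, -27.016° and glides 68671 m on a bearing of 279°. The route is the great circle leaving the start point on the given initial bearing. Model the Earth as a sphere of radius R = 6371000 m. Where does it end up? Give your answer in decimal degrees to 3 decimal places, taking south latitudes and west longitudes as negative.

latitude 31.027°, longitude -27.728°

The arc subtends δ = 68671/6371000 = 0.010779 rad at the centre.
With φ₁ = 30.932° = 0.539865 rad and θ = 279° = 4.869469 rad:
Applying the spherical law of cosines for sides, sin φ₂ = sin φ₁ cos δ + cos φ₁ sin δ cos θ = 0.515437, so φ₂ = 31.027°.
Then Δλ = atan2(-0.009132, 0.734997) = -0.012424 rad, from sin θ sin δ cos φ₁ over cos δ − sin φ₁ sin φ₂.
λ₂ = -27.016° + -0.712° = -27.728°.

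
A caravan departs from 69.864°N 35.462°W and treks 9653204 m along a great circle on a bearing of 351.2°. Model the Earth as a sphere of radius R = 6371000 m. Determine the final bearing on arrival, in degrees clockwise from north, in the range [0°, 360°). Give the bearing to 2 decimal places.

The arc subtends δ = 9653204/6371000 = 1.515179 rad at the centre.
Converting: φ₁ = 1.219357 rad, θ = 6.129596 rad.
Applying the spherical law of cosines for sides, sin φ₂ = sin φ₁ cos δ + cos φ₁ sin δ cos θ = 0.391862, so φ₂ = 23.070°.
For the longitude increment, Δλ = atan2( sin θ sin δ cos φ₁, cos δ − sin φ₁ sin φ₂ ) = atan2(-0.052584, -0.312322) = -170.443°.
λ₂ = -35.462° + -170.443° = -205.905°, normalized to (−180°, 180°] → 154.095°.
The forward bearing on arrival equals the back-azimuth from the destination plus 180°.
Back-azimuth from P₂ (23.07°, 154.09°) to P₁ (69.86°, -35.46°), with Δλ' = λ₁ − λ₂ = -189.56°: atan2( sin Δλ' cos φ₁ , cos φ₂ sin φ₁ − sin φ₂ cos φ₁ cos Δλ' ) = 3.28°.
Final bearing = (3.28° + 180°) mod 360° = 183.28°.

final bearing 183.28°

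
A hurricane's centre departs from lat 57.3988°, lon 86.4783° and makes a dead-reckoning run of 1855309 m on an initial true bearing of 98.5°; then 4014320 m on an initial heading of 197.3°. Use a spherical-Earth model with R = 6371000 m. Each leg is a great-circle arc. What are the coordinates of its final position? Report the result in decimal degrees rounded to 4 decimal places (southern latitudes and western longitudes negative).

Apply the spherical direct solution leg by leg, carrying full precision between legs.
Leg 1: from (57.3988°, 86.4783°), δ = 1855309/6371000 = 0.291212 rad, θ = 98.5° → φ = 51.6381°, λ = 113.7066°.
Leg 2: from (51.6381°, 113.7066°), δ = 4014320/6371000 = 0.630093 rad, θ = 197.3° → φ = 16.5227°, λ = 103.1757°.

latitude 16.5227°, longitude 103.1757°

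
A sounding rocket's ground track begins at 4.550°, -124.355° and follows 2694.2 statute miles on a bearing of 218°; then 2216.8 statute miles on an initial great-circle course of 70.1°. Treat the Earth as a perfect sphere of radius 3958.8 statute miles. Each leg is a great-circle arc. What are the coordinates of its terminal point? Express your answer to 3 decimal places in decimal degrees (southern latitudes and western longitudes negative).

latitude -11.744°, longitude -119.130°

Apply the spherical direct solution leg by leg, carrying full precision between legs.
Leg 1: from (4.550°, -124.355°), δ = 2694.2/3958.8 = 0.680560 rad, θ = 218° → φ = -25.634°, λ = -149.802°.
Leg 2: from (-25.634°, -149.802°), δ = 2216.8/3958.8 = 0.559968 rad, θ = 70.1° → φ = -11.744°, λ = -119.130°.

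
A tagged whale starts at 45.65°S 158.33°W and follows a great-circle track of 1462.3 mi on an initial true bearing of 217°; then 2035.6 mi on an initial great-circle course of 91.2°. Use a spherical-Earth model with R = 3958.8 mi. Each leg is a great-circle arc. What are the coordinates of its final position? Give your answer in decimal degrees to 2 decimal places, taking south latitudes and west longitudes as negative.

latitude -49.57°, longitude -135.01°

Apply the spherical direct solution leg by leg, carrying full precision between legs.
Leg 1: from (-45.65°, -158.33°), δ = 1462.3/3958.8 = 0.369380 rad, θ = 217° → φ = -60.27°, λ = 175.68°.
Leg 2: from (-60.27°, 175.68°), δ = 2035.6/3958.8 = 0.514196 rad, θ = 91.2° → φ = -49.57°, λ = -135.01°.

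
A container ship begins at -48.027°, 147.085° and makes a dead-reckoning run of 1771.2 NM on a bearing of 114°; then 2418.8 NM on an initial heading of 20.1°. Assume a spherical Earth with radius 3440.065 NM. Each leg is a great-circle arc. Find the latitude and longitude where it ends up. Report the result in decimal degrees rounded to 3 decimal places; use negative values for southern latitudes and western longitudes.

Apply the spherical direct solution leg by leg, carrying full precision between legs.
Leg 1: from (-48.027°, 147.085°), δ = 1771.2/3440.065 = 0.514874 rad, θ = 114° → φ = -51.354°, λ = -166.833°.
Leg 2: from (-51.354°, -166.833°), δ = 2418.8/3440.065 = 0.703126 rad, θ = 20.1° → φ = -12.508°, λ = -153.676°.

latitude -12.508°, longitude -153.676°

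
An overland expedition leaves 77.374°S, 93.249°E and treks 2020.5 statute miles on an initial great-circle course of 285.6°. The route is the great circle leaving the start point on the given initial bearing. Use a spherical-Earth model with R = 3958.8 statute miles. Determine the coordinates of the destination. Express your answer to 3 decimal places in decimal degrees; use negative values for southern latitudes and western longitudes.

latitude -55.360°, longitude 37.379°

Angular distance δ = d/R = 2020.5 / 3958.8 = 0.510382 rad.
With φ₁ = -77.374° = -1.350431 rad and θ = 285.6° = 4.984660 rad:
Applying the spherical law of cosines for sides, sin φ₂ = sin φ₁ cos δ + cos φ₁ sin δ cos θ = -0.822742, so φ₂ = -55.360°.
Then Δλ = atan2(-0.102848, 0.069712) = -0.975115 rad, from sin θ sin δ cos φ₁ over cos δ − sin φ₁ sin φ₂.
λ₂ = 93.249° + -55.870° = 37.379°.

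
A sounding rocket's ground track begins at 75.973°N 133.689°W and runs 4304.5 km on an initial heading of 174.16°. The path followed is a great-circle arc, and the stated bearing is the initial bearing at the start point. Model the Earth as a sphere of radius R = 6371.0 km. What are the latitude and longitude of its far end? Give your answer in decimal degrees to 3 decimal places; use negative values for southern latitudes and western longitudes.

Angular distance δ = d/R = 4304.5 / 6371 = 0.675640 rad.
Start latitude φ₁ = 1.325979 rad; initial bearing θ = 3.039665 rad.
Destination latitude: φ₂ = arcsin( sin φ₁ cos δ + cos φ₁ sin δ cos θ ) = arcsin(0.606243) = 37.318°.
For the longitude increment, Δλ = atan2( sin θ sin δ cos φ₁, cos δ − sin φ₁ sin φ₂ ) = atan2(0.015424, 0.192141) = 4.589°.
λ₂ = -133.689° + 4.589° = -129.100°.

latitude 37.318°, longitude -129.100°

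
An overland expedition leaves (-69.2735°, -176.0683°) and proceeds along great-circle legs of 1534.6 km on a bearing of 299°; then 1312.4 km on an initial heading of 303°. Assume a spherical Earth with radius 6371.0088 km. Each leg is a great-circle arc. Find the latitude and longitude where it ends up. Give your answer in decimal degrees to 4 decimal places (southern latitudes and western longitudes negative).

latitude -52.5201°, longitude 142.7722°

Apply the spherical direct solution leg by leg, carrying full precision between legs.
Leg 1: from (-69.2735°, -176.0683°), δ = 1534.6/6371.0088 = 0.240872 rad, θ = 299° → φ = -60.1521°, λ = 159.1470°.
Leg 2: from (-60.1521°, 159.1470°), δ = 1312.4/6371.0088 = 0.205996 rad, θ = 303° → φ = -52.5201°, λ = 142.7722°.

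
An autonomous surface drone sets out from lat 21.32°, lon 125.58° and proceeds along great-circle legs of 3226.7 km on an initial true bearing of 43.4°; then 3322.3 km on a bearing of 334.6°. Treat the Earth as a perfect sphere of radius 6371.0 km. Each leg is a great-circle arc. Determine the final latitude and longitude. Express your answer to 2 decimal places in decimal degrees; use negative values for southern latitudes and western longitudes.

Apply the spherical direct solution leg by leg, carrying full precision between legs.
Leg 1: from (21.32°, 125.58°), δ = 3226.7/6371 = 0.506467 rad, θ = 43.4° → φ = 40.26°, λ = 151.48°.
Leg 2: from (40.26°, 151.48°), δ = 3322.3/6371 = 0.521472 rad, θ = 334.6° → φ = 64.66°, λ = 121.53°.

latitude 64.66°, longitude 121.53°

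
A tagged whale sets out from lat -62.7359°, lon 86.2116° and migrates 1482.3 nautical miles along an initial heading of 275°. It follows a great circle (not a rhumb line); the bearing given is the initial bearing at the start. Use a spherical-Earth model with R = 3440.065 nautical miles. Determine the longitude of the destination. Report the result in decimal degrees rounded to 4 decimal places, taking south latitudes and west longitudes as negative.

δ = 1482.3/3440.065 = 0.430893 rad (24.6884°).
Start latitude φ₁ = -1.094948 rad; initial bearing θ = 4.799655 rad.
Destination latitude: φ₂ = arcsin( sin φ₁ cos δ + cos φ₁ sin δ cos θ ) = arcsin(-0.790976) = -52.2768°.
For the longitude increment, Δλ = atan2( sin θ sin δ cos φ₁, cos δ − sin φ₁ sin φ₂ ) = atan2(-0.190609, 0.205491) = -42.8484°.
λ₂ = λ₁ + Δλ = 43.3632°.

longitude 43.3632°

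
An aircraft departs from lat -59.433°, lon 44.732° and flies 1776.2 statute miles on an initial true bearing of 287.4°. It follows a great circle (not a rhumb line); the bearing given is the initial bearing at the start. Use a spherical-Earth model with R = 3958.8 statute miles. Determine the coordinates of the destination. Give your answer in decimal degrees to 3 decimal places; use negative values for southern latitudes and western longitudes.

δ = 1776.2/3958.8 = 0.448671 rad (25.7070°).
With φ₁ = -59.433° = -1.037302 rad and θ = 287.4° = 5.016076 rad:
Destination latitude: φ₂ = arcsin( sin φ₁ cos δ + cos φ₁ sin δ cos θ ) = arcsin(-0.709848) = -45.223°.
Then Δλ = atan2(-0.210497, 0.289820) = -0.628161 rad, from sin θ sin δ cos φ₁ over cos δ − sin φ₁ sin φ₂.
Hence λ₂ = 44.732° + -35.991° = 8.741°.

latitude -45.223°, longitude 8.741°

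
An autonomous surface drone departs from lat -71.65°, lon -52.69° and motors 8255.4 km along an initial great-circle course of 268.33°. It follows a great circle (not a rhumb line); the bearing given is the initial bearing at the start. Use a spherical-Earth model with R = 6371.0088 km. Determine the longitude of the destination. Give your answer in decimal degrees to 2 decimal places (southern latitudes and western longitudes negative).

Central angle δ = d/R = 1.295776 rad.
Start latitude φ₁ = -1.250528 rad; initial bearing θ = 4.683242 rad.
sin φ₂ = sin φ₁ cos δ + cos φ₁ sin δ cos θ = (-0.949151)(0.271567) + (0.314821)(0.962420)(-0.029143) = -0.266588
φ₂ = asin(-0.266588) = -0.269851 rad = -15.46°.
For the longitude increment, Δλ = atan2( sin θ sin δ cos φ₁, cos δ − sin φ₁ sin φ₂ ) = atan2(-0.302861, 0.018535) = -86.50°.
λ₂ = -52.69° + -86.50° = -139.19°.

longitude -139.19°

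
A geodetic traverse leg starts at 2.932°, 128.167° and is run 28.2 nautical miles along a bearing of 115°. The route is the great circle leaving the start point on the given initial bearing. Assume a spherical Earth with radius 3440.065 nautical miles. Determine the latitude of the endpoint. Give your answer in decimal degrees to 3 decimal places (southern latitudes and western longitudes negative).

latitude 2.733°

The arc subtends δ = 28.2/3440.065 = 0.008198 rad at the centre.
With φ₁ = 2.932° = 0.051173 rad and θ = 115° = 2.007129 rad:
sin φ₂ = sin φ₁ cos δ + cos φ₁ sin δ cos θ = (0.051151)(0.999966) + (0.998691)(0.008197)(-0.422618) = 0.047689
φ₂ = asin(0.047689) = 0.047707 rad = 2.733°.
For the longitude increment, Δλ = atan2( sin θ sin δ cos φ₁, cos δ − sin φ₁ sin φ₂ ) = atan2(0.007420, 0.997527) = 0.426°.
λ₂ = λ₁ + Δλ = 128.593°.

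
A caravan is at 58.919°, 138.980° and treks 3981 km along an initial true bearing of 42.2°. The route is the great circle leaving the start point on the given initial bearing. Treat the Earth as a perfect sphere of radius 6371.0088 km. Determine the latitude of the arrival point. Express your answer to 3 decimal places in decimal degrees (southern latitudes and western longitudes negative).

latitude 66.683°

Angular distance δ = d/R = 3981 / 6371.0088 = 0.624862 rad.
With φ₁ = 58.919° = 1.028331 rad and θ = 42.2° = 0.736529 rad:
sin φ₂ = sin φ₁ cos δ + cos φ₁ sin δ cos θ = (0.856438)(0.811044) + (0.516249)(0.584985)(0.740805) = 0.918331
φ₂ = asin(0.918331) = 1.163843 rad = 66.683°.
Δλ = atan2( sin θ sin δ cos φ₁ , cos δ − sin φ₁ sin φ₂ ) = atan2(0.202858, 0.024550) = 1.450360 rad = 83.100°.
λ₂ = 138.980° + 83.100° = 222.080°, normalized to (−180°, 180°] → -137.920°.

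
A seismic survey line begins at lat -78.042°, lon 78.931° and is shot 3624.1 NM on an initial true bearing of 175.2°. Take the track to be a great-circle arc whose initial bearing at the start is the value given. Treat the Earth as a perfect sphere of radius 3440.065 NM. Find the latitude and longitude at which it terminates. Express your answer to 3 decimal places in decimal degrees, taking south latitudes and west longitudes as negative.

Angular distance δ = d/R = 3624.1 / 3440.065 = 1.053498 rad.
Start latitude φ₁ = -1.362090 rad; initial bearing θ = 3.057817 rad.
Applying the spherical law of cosines for sides, sin φ₂ = sin φ₁ cos δ + cos φ₁ sin δ cos θ = -0.663256, so φ₂ = -41.549°.
For the longitude increment, Δλ = atan2( sin θ sin δ cos φ₁, cos δ − sin φ₁ sin φ₂ ) = atan2(0.015069, -0.154329) = 174.423°.
λ₂ = 78.931° + 174.423° = 253.354°, normalized to (−180°, 180°] → -106.646°.

latitude -41.549°, longitude -106.646°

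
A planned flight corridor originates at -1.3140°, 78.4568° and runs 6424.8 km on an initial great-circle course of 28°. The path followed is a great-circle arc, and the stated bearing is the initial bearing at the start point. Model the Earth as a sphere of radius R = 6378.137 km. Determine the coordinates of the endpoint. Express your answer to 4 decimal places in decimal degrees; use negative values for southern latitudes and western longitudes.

latitude 47.2228°, longitude 114.2171°

Central angle δ = d/R = 1.007316 rad.
Converting: φ₁ = -0.022934 rad, θ = 0.488692 rad.
Applying the spherical law of cosines for sides, sin φ₂ = sin φ₁ cos δ + cos φ₁ sin δ cos θ = 0.734000, so φ₂ = 47.2228°.
Δλ = atan2( sin θ sin δ cos φ₁ , cos δ − sin φ₁ sin φ₂ ) = atan2(0.396788, 0.550963) = 0.624135 rad = 35.7603°.
λ₂ = λ₁ + Δλ = 114.2171°.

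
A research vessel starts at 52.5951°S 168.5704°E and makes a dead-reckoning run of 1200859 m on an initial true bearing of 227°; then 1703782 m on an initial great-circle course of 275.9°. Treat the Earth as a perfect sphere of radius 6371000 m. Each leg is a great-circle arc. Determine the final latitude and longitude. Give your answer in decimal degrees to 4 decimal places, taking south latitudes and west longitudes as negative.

Apply the spherical direct solution leg by leg, carrying full precision between legs.
Leg 1: from (-52.5951°, 168.5704°), δ = 1200859/6371000 = 0.188488 rad, θ = 227° → φ = -59.0836°, λ = 153.1013°.
Leg 2: from (-59.0836°, 153.1013°), δ = 1703782/6371000 = 0.267428 rad, θ = 275.9° → φ = -54.4360°, λ = 126.2333°.

latitude -54.4360°, longitude 126.2333°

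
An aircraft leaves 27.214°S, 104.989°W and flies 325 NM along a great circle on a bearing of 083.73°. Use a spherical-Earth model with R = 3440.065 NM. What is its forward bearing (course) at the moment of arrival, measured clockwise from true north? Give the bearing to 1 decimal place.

Angular distance δ = d/R = 325 / 3440.065 = 0.094475 rad.
Start latitude φ₁ = -0.474974 rad; initial bearing θ = 1.461364 rad.
Destination latitude: φ₂ = arcsin( sin φ₁ cos δ + cos φ₁ sin δ cos θ ) = arcsin(-0.446114) = -26.495°.
Δλ = atan2( sin θ sin δ cos φ₁ , cos δ − sin φ₁ sin φ₂ ) = atan2(0.083390, 0.791526) = 0.104967 rad = 6.014°.
Hence λ₂ = -104.989° + 6.014° = -98.975°.
The forward bearing on arrival equals the back-azimuth from the destination plus 180°.
Back-azimuth from P₂ (-26.5°, -99.0°) to P₁ (-27.2°, -105.0°), with Δλ' = λ₁ − λ₂ = -6.0°: atan2( sin Δλ' cos φ₁ , cos φ₂ sin φ₁ − sin φ₂ cos φ₁ cos Δλ' ) = 261.0°.
Final bearing = (261.0° + 180°) mod 360° = 81.0°.

final bearing 81.0°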